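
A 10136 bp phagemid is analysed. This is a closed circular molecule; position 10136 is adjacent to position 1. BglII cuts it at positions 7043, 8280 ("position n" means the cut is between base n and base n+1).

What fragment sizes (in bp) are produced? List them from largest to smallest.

Circular molecule, 2 cuts → 2 fragments:
  8280 − 7043 = 1237 bp
  wrap: 10136 − 8280 + 7043 = 8899 bp
Sorted largest to smallest: 8899, 1237 bp.

8899, 1237 bp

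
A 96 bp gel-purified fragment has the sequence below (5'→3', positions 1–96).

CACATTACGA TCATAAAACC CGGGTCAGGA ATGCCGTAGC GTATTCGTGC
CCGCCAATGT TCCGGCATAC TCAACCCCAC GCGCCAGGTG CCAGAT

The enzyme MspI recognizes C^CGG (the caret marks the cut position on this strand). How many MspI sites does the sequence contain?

2

CCGG occurs starting at positions 20, 62.
MspI cuts at 2 sites.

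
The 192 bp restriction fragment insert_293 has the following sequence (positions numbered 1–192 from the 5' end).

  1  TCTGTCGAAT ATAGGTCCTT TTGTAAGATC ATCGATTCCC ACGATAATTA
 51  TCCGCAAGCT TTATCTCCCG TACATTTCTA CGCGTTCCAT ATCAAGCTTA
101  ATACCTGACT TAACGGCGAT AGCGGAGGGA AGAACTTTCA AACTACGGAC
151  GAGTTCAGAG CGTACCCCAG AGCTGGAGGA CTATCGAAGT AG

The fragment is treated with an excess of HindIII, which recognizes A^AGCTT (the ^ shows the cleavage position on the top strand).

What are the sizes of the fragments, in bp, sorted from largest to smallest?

98, 56, 38 bp

HindIII sites (AAGCTT) start at positions 56, 94.
HindIII cuts after the first base of each site, so after positions 56, 94.
Linear molecule, 2 cuts → 3 fragments:
  1–56 → 56 bp
  57–94 → 38 bp
  95–192 → 98 bp
Sorted largest to smallest: 98, 56, 38 bp.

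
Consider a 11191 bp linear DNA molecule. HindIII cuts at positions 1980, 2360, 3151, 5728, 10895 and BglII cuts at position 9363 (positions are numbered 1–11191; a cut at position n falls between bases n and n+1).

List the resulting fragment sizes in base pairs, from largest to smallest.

3635, 2577, 1980, 1532, 791, 380, 296 bp

Combined cut positions (sorted): 1980, 2360, 3151, 5728, 9363, 10895.
Linear molecule, 6 cuts → 7 fragments:
  1980 − 0 = 1980 bp
  2360 − 1980 = 380 bp
  3151 − 2360 = 791 bp
  5728 − 3151 = 2577 bp
  9363 − 5728 = 3635 bp
  10895 − 9363 = 1532 bp
  11191 − 10895 = 296 bp
Sorted largest to smallest: 3635, 2577, 1980, 1532, 791, 380, 296 bp.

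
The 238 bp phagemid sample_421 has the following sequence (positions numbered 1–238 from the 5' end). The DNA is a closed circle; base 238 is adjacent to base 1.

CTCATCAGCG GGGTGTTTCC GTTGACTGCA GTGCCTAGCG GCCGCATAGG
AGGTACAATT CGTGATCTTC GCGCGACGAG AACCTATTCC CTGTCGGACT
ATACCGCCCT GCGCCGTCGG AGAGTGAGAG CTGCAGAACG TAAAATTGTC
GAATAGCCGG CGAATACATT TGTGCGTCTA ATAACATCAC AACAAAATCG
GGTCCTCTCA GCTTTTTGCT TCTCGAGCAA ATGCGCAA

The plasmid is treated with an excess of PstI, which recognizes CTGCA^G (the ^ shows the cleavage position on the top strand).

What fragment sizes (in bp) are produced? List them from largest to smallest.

133, 105 bp

PstI sites (CTGCAG) start at positions 26, 131.
PstI cuts after base 5 of each site (before the last base), so after positions 30, 135.
Circular molecule, 2 cuts → 2 fragments:
  31–135 → 105 bp
  136–238 then 1–30 → 103 + 30 = 133 bp
Sorted largest to smallest: 133, 105 bp.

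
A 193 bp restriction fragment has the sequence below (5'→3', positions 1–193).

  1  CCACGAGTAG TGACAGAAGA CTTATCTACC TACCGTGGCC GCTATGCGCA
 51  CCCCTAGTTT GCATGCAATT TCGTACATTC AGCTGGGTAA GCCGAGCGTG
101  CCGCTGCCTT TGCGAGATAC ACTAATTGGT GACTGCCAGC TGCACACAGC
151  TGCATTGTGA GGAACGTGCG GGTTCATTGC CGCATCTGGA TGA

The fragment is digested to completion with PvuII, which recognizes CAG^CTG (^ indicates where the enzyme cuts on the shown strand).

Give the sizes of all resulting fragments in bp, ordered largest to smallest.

PvuII sites (CAGCTG) start at positions 80, 137, 147.
PvuII cuts after base 3 of each site, so after positions 82, 139, 149.
Linear molecule, 3 cuts → 4 fragments:
  1–82 → 82 bp
  83–139 → 57 bp
  140–149 → 10 bp
  150–193 → 44 bp
Sorted largest to smallest: 82, 57, 44, 10 bp.

82, 57, 44, 10 bp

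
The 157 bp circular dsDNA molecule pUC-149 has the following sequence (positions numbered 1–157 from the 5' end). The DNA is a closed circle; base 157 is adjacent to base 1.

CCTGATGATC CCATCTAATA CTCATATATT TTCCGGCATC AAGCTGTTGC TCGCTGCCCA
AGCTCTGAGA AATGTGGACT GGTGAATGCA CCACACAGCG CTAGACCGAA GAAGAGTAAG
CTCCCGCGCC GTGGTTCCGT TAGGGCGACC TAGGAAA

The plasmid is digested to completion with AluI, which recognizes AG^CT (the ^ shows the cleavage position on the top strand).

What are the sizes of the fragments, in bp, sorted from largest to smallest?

AluI sites (AGCT) start at positions 42, 61, 119.
AluI cuts after base 2 of each site, so after positions 43, 62, 120.
Circular molecule, 3 cuts → 3 fragments:
  44–62 → 19 bp
  63–120 → 58 bp
  121–157 then 1–43 → 37 + 43 = 80 bp
Sorted largest to smallest: 80, 58, 19 bp.

80, 58, 19 bp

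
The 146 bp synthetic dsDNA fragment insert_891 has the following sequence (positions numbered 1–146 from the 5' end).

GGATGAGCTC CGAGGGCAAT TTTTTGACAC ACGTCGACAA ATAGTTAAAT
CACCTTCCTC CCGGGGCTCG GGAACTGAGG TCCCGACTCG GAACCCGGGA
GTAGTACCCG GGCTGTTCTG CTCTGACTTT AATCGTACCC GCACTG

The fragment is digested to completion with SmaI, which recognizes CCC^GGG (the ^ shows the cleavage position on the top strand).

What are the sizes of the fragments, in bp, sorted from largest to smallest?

SmaI sites (CCCGGG) start at positions 60, 94, 107.
SmaI cuts after base 3 of each site, so after positions 62, 96, 109.
Linear molecule, 3 cuts → 4 fragments:
  1–62 → 62 bp
  63–96 → 34 bp
  97–109 → 13 bp
  110–146 → 37 bp
Sorted largest to smallest: 62, 37, 34, 13 bp.

62, 37, 34, 13 bp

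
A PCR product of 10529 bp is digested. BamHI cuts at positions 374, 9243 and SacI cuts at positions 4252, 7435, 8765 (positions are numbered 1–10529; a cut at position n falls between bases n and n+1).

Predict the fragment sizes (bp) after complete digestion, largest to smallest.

3878, 3183, 1330, 1286, 478, 374 bp

Combined cut positions (sorted): 374, 4252, 7435, 8765, 9243.
Linear molecule, 5 cuts → 6 fragments:
  374 − 0 = 374 bp
  4252 − 374 = 3878 bp
  7435 − 4252 = 3183 bp
  8765 − 7435 = 1330 bp
  9243 − 8765 = 478 bp
  10529 − 9243 = 1286 bp
Sorted largest to smallest: 3878, 3183, 1330, 1286, 478, 374 bp.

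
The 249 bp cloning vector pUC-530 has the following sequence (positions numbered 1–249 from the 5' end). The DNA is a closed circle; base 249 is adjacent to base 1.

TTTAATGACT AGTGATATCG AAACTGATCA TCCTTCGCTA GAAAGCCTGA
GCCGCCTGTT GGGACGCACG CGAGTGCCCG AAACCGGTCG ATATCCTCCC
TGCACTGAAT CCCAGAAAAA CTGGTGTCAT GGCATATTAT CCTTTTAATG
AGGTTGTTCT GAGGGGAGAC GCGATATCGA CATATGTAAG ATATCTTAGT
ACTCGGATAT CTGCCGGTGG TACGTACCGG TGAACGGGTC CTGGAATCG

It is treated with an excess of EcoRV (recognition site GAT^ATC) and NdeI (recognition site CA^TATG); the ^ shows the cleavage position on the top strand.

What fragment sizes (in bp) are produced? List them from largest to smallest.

83, 76, 57, 16, 10, 7 bp

EcoRV sites (GATATC) start at positions 14, 90, 173, 190, 206.
EcoRV cuts after base 3 of each site, so after positions 16, 92, 175, 192, 208.
The NdeI site (CATATG) starts at position 181.
NdeI cuts after base 2 of each site, so after position 182.
Combined cut positions: 16, 92, 175, 182, 192, 208.
Circular molecule, 6 cuts → 6 fragments:
  17–92 → 76 bp
  93–175 → 83 bp
  176–182 → 7 bp
  183–192 → 10 bp
  193–208 → 16 bp
  209–249 then 1–16 → 41 + 16 = 57 bp
Sorted largest to smallest: 83, 76, 57, 16, 10, 7 bp.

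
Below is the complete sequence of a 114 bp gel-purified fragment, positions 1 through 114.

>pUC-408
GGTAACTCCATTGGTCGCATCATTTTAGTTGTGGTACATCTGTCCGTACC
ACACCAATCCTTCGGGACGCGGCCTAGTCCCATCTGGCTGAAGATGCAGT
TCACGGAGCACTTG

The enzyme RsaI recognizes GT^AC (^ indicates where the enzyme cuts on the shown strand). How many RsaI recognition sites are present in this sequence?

2

GTAC occurs starting at positions 34, 46.
RsaI cuts at 2 sites.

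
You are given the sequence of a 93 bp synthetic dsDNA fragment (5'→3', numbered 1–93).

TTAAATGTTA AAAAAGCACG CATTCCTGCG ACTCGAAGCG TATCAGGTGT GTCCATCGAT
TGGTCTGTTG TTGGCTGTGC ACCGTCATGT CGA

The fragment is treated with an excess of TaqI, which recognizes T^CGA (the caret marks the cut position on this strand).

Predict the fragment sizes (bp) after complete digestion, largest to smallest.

TaqI sites (TCGA) start at positions 33, 56, 90.
TaqI cuts after the first base of each site, so after positions 33, 56, 90.
Linear molecule, 3 cuts → 4 fragments:
  1–33 → 33 bp
  34–56 → 23 bp
  57–90 → 34 bp
  91–93 → 3 bp
Sorted largest to smallest: 34, 33, 23, 3 bp.

34, 33, 23, 3 bp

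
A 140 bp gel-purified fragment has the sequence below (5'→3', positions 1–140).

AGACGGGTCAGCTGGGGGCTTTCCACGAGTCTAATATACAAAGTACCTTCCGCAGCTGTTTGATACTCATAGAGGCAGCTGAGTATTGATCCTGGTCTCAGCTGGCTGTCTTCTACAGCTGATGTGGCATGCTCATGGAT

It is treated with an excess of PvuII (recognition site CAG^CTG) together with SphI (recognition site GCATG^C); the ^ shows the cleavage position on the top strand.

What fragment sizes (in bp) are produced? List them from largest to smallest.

PvuII sites (CAGCTG) start at positions 9, 53, 76, 99, 116.
PvuII cuts after base 3 of each site, so after positions 11, 55, 78, 101, 118.
The SphI site (GCATGC) starts at position 127.
SphI cuts after base 5 of each site (before the last base), so after position 131.
Combined cut positions: 11, 55, 78, 101, 118, 131.
Linear molecule, 6 cuts → 7 fragments:
  1–11 → 11 bp
  12–55 → 44 bp
  56–78 → 23 bp
  79–101 → 23 bp
  102–118 → 17 bp
  119–131 → 13 bp
  132–140 → 9 bp
Sorted largest to smallest: 44, 23, 23, 17, 13, 11, 9 bp.

44, 23, 23, 17, 13, 11, 9 bp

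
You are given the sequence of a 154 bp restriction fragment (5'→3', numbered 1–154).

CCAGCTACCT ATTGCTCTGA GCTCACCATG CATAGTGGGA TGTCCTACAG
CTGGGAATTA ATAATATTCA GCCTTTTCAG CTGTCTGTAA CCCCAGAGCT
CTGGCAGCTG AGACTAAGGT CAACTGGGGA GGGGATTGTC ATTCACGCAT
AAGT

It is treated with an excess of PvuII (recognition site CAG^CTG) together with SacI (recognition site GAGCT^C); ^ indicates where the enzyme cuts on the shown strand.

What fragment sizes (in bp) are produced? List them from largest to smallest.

47, 30, 27, 23, 20, 7 bp

PvuII sites (CAGCTG) start at positions 48, 78, 105.
PvuII cuts after base 3 of each site, so after positions 50, 80, 107.
SacI sites (GAGCTC) start at positions 19, 96.
SacI cuts after base 5 of each site (before the last base), so after positions 23, 100.
Combined cut positions: 23, 50, 80, 100, 107.
Linear molecule, 5 cuts → 6 fragments:
  1–23 → 23 bp
  24–50 → 27 bp
  51–80 → 30 bp
  81–100 → 20 bp
  101–107 → 7 bp
  108–154 → 47 bp
Sorted largest to smallest: 47, 30, 27, 23, 20, 7 bp.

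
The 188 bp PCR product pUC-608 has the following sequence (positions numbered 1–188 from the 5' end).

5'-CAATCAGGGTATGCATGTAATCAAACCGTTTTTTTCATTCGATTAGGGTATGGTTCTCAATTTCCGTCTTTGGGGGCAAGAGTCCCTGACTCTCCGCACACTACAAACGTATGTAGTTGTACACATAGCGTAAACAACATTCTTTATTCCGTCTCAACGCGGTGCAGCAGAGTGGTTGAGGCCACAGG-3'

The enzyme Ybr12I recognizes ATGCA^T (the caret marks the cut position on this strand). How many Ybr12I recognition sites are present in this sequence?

ATGCAT occurs starting at position 11.
Ybr12I cuts at 1 site.

1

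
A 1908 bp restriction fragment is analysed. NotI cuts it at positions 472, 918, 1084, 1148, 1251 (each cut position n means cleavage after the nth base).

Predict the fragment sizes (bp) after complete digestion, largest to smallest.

Linear molecule, 5 cuts → 6 fragments:
  472 − 0 = 472 bp
  918 − 472 = 446 bp
  1084 − 918 = 166 bp
  1148 − 1084 = 64 bp
  1251 − 1148 = 103 bp
  1908 − 1251 = 657 bp
Sorted largest to smallest: 657, 472, 446, 166, 103, 64 bp.

657, 472, 446, 166, 103, 64 bp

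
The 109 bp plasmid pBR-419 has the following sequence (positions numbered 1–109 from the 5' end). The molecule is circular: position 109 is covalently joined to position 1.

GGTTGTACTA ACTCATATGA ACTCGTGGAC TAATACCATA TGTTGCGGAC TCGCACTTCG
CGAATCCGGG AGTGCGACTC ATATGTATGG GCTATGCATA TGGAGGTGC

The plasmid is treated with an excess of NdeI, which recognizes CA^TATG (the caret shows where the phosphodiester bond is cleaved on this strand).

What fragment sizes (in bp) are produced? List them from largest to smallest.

43, 26, 23, 17 bp

NdeI sites (CATATG) start at positions 14, 37, 80, 97.
NdeI cuts after base 2 of each site, so after positions 15, 38, 81, 98.
Circular molecule, 4 cuts → 4 fragments:
  16–38 → 23 bp
  39–81 → 43 bp
  82–98 → 17 bp
  99–109 then 1–15 → 11 + 15 = 26 bp
Sorted largest to smallest: 43, 26, 23, 17 bp.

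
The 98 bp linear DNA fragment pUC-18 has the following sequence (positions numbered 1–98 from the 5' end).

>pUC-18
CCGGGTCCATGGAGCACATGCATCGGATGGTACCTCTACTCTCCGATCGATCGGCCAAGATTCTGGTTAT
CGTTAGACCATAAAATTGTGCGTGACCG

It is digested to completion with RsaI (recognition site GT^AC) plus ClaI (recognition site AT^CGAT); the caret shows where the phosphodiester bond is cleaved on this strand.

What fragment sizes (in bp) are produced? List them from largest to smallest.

51, 31, 16 bp

The RsaI site (GTAC) starts at position 30.
RsaI cuts after base 2 of each site, so after position 31.
The ClaI site (ATCGAT) starts at position 46.
ClaI cuts after base 2 of each site, so after position 47.
Combined cut positions: 31, 47.
Linear molecule, 2 cuts → 3 fragments:
  1–31 → 31 bp
  32–47 → 16 bp
  48–98 → 51 bp
Sorted largest to smallest: 51, 31, 16 bp.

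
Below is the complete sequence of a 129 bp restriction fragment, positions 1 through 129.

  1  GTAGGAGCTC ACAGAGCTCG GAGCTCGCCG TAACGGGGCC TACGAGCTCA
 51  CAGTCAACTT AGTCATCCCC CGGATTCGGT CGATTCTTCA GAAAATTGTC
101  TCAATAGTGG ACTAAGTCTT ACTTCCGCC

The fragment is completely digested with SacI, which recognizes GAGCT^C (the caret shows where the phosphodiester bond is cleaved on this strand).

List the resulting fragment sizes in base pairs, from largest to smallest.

81, 23, 9, 9, 7 bp

SacI sites (GAGCTC) start at positions 5, 14, 21, 44.
SacI cuts after base 5 of each site (before the last base), so after positions 9, 18, 25, 48.
Linear molecule, 4 cuts → 5 fragments:
  1–9 → 9 bp
  10–18 → 9 bp
  19–25 → 7 bp
  26–48 → 23 bp
  49–129 → 81 bp
Sorted largest to smallest: 81, 23, 9, 9, 7 bp.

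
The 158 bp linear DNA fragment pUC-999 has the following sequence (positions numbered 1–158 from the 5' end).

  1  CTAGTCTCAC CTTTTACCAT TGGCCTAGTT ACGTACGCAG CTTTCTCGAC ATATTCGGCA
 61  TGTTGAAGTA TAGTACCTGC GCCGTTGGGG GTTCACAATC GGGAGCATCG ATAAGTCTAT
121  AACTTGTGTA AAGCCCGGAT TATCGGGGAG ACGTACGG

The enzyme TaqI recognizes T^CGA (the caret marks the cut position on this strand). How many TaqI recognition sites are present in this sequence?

TCGA occurs starting at positions 46, 108.
TaqI cuts at 2 sites.

2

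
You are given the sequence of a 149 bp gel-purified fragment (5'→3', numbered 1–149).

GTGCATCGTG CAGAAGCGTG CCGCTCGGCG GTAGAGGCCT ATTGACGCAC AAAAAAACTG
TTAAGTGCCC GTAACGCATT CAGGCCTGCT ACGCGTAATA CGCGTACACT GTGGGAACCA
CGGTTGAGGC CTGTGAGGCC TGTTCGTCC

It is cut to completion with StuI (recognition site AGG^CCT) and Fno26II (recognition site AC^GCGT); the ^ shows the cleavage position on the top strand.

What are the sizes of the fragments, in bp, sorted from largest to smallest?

47, 37, 28, 11, 9, 9, 8 bp

StuI sites (AGGCCT) start at positions 35, 82, 127, 136.
StuI cuts after base 3 of each site, so after positions 37, 84, 129, 138.
Fno26II sites (ACGCGT) start at positions 91, 100.
Fno26II cuts after base 2 of each site, so after positions 92, 101.
Combined cut positions: 37, 84, 92, 101, 129, 138.
Linear molecule, 6 cuts → 7 fragments:
  1–37 → 37 bp
  38–84 → 47 bp
  85–92 → 8 bp
  93–101 → 9 bp
  102–129 → 28 bp
  130–138 → 9 bp
  139–149 → 11 bp
Sorted largest to smallest: 47, 37, 28, 11, 9, 9, 8 bp.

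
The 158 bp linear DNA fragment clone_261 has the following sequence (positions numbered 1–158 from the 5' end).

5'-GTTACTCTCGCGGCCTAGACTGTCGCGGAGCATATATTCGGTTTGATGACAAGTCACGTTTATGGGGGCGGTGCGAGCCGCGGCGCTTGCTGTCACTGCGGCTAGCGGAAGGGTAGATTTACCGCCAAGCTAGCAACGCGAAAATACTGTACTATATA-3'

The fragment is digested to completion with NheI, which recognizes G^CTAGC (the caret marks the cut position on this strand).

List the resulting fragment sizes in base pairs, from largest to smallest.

NheI sites (GCTAGC) start at positions 101, 129.
NheI cuts after the first base of each site, so after positions 101, 129.
Linear molecule, 2 cuts → 3 fragments:
  1–101 → 101 bp
  102–129 → 28 bp
  130–158 → 29 bp
Sorted largest to smallest: 101, 29, 28 bp.

101, 29, 28 bp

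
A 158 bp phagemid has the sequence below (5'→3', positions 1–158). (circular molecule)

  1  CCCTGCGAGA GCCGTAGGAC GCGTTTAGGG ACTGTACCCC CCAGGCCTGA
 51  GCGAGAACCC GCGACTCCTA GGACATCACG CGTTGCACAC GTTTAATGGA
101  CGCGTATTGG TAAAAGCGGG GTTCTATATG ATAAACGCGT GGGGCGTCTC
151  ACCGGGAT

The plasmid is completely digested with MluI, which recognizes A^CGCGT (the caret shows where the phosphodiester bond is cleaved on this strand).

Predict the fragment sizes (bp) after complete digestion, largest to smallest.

MluI sites (ACGCGT) start at positions 19, 78, 100, 135.
MluI cuts after the first base of each site, so after positions 19, 78, 100, 135.
Circular molecule, 4 cuts → 4 fragments:
  20–78 → 59 bp
  79–100 → 22 bp
  101–135 → 35 bp
  136–158 then 1–19 → 23 + 19 = 42 bp
Sorted largest to smallest: 59, 42, 35, 22 bp.

59, 42, 35, 22 bp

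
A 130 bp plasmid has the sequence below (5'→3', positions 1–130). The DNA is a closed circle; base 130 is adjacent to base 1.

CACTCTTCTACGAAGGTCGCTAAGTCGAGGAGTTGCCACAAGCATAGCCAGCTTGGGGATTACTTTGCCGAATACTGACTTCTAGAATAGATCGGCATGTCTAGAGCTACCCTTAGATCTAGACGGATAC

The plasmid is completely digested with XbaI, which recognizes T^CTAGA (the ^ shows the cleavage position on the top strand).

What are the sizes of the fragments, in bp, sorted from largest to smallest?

93, 19, 18 bp

XbaI sites (TCTAGA) start at positions 81, 100, 118.
XbaI cuts after the first base of each site, so after positions 81, 100, 118.
Circular molecule, 3 cuts → 3 fragments:
  82–100 → 19 bp
  101–118 → 18 bp
  119–130 then 1–81 → 12 + 81 = 93 bp
Sorted largest to smallest: 93, 19, 18 bp.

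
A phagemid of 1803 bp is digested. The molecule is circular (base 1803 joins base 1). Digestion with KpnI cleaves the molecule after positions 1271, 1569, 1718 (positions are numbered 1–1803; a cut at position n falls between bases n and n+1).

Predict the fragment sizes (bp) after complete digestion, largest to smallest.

Circular molecule, 3 cuts → 3 fragments:
  1569 − 1271 = 298 bp
  1718 − 1569 = 149 bp
  wrap: 1803 − 1718 + 1271 = 1356 bp
Sorted largest to smallest: 1356, 298, 149 bp.

1356, 298, 149 bp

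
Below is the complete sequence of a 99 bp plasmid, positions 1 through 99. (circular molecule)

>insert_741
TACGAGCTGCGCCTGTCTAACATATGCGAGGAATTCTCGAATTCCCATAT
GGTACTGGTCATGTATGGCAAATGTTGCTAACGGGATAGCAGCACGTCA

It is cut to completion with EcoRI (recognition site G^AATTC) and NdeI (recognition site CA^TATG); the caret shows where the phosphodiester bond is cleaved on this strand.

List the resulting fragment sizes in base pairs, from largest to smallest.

74, 9, 8, 8 bp

EcoRI sites (GAATTC) start at positions 31, 39.
EcoRI cuts after the first base of each site, so after positions 31, 39.
NdeI sites (CATATG) start at positions 21, 46.
NdeI cuts after base 2 of each site, so after positions 22, 47.
Combined cut positions: 22, 31, 39, 47.
Circular molecule, 4 cuts → 4 fragments:
  23–31 → 9 bp
  32–39 → 8 bp
  40–47 → 8 bp
  48–99 then 1–22 → 52 + 22 = 74 bp
Sorted largest to smallest: 74, 9, 8, 8 bp.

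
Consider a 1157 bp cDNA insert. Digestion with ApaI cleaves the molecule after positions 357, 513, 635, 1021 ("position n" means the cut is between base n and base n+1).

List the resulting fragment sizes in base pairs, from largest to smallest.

Linear molecule, 4 cuts → 5 fragments:
  357 − 0 = 357 bp
  513 − 357 = 156 bp
  635 − 513 = 122 bp
  1021 − 635 = 386 bp
  1157 − 1021 = 136 bp
Sorted largest to smallest: 386, 357, 156, 136, 122 bp.

386, 357, 156, 136, 122 bp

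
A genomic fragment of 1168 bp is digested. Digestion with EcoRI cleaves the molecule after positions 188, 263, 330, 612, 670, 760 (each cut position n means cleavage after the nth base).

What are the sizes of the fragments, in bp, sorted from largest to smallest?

408, 282, 188, 90, 75, 67, 58 bp

Linear molecule, 6 cuts → 7 fragments:
  188 − 0 = 188 bp
  263 − 188 = 75 bp
  330 − 263 = 67 bp
  612 − 330 = 282 bp
  670 − 612 = 58 bp
  760 − 670 = 90 bp
  1168 − 760 = 408 bp
Sorted largest to smallest: 408, 282, 188, 90, 75, 67, 58 bp.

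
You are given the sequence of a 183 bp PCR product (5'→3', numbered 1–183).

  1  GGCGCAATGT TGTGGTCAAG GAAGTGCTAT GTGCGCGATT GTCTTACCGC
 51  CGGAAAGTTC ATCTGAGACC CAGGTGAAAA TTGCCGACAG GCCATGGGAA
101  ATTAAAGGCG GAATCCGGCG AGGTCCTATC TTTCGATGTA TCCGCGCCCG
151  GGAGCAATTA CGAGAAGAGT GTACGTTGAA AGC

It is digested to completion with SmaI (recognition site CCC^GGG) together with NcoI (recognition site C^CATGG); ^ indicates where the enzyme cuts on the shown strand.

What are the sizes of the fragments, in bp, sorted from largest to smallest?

The SmaI site (CCCGGG) starts at position 147.
SmaI cuts after base 3 of each site, so after position 149.
The NcoI site (CCATGG) starts at position 92.
NcoI cuts after the first base of each site, so after position 92.
Combined cut positions: 92, 149.
Linear molecule, 2 cuts → 3 fragments:
  1–92 → 92 bp
  93–149 → 57 bp
  150–183 → 34 bp
Sorted largest to smallest: 92, 57, 34 bp.

92, 57, 34 bp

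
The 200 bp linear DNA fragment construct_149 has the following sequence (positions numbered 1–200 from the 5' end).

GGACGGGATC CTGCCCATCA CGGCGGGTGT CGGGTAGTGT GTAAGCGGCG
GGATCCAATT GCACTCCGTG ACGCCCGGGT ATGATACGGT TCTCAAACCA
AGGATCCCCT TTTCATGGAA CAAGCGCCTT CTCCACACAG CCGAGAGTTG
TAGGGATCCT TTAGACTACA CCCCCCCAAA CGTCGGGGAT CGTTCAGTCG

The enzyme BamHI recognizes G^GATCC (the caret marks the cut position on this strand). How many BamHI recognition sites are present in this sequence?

4

GGATCC occurs starting at positions 6, 51, 102, 154.
BamHI cuts at 4 sites.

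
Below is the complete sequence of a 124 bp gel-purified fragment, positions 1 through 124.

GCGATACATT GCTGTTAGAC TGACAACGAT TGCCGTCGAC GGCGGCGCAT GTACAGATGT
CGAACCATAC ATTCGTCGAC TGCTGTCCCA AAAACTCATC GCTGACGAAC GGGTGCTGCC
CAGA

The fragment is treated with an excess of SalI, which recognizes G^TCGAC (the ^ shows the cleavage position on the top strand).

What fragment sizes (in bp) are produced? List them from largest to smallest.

49, 40, 35 bp

SalI sites (GTCGAC) start at positions 35, 75.
SalI cuts after the first base of each site, so after positions 35, 75.
Linear molecule, 2 cuts → 3 fragments:
  1–35 → 35 bp
  36–75 → 40 bp
  76–124 → 49 bp
Sorted largest to smallest: 49, 40, 35 bp.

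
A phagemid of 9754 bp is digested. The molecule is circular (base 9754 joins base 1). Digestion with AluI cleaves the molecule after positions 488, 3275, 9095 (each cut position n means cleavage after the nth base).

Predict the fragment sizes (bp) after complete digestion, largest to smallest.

5820, 2787, 1147 bp

Circular molecule, 3 cuts → 3 fragments:
  3275 − 488 = 2787 bp
  9095 − 3275 = 5820 bp
  wrap: 9754 − 9095 + 488 = 1147 bp
Sorted largest to smallest: 5820, 2787, 1147 bp.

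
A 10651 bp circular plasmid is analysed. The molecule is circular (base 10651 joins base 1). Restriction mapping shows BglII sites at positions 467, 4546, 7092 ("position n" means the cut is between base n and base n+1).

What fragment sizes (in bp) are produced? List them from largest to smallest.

4079, 4026, 2546 bp

Circular molecule, 3 cuts → 3 fragments:
  4546 − 467 = 4079 bp
  7092 − 4546 = 2546 bp
  wrap: 10651 − 7092 + 467 = 4026 bp
Sorted largest to smallest: 4079, 4026, 2546 bp.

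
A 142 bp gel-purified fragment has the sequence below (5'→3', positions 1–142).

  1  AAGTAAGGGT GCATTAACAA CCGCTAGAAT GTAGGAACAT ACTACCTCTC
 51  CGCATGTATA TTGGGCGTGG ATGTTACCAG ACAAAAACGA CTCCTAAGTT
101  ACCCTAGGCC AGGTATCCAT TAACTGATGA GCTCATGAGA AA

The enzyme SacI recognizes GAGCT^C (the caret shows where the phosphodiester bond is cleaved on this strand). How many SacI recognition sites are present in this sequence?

GAGCTC occurs starting at position 129.
SacI cuts at 1 site.

1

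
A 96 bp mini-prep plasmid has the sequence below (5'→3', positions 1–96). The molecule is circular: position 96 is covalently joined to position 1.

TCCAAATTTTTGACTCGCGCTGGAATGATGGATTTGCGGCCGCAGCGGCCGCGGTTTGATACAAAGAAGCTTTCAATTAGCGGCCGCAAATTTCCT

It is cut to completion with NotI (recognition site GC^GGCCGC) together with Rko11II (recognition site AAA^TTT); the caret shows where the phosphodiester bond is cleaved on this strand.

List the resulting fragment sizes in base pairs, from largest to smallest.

35, 31, 12, 9, 9 bp

NotI sites (GCGGCCGC) start at positions 36, 45, 80.
NotI cuts after base 2 of each site, so after positions 37, 46, 81.
Rko11II sites (AAATTT) start at positions 4, 88.
Rko11II cuts after base 3 of each site, so after positions 6, 90.
Combined cut positions: 6, 37, 46, 81, 90.
Circular molecule, 5 cuts → 5 fragments:
  7–37 → 31 bp
  38–46 → 9 bp
  47–81 → 35 bp
  82–90 → 9 bp
  91–96 then 1–6 → 6 + 6 = 12 bp
Sorted largest to smallest: 35, 31, 12, 9, 9 bp.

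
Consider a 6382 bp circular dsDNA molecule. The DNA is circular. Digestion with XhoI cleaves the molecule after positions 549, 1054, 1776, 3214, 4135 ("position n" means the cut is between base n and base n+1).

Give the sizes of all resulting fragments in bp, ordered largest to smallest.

Circular molecule, 5 cuts → 5 fragments:
  1054 − 549 = 505 bp
  1776 − 1054 = 722 bp
  3214 − 1776 = 1438 bp
  4135 − 3214 = 921 bp
  wrap: 6382 − 4135 + 549 = 2796 bp
Sorted largest to smallest: 2796, 1438, 921, 722, 505 bp.

2796, 1438, 921, 722, 505 bp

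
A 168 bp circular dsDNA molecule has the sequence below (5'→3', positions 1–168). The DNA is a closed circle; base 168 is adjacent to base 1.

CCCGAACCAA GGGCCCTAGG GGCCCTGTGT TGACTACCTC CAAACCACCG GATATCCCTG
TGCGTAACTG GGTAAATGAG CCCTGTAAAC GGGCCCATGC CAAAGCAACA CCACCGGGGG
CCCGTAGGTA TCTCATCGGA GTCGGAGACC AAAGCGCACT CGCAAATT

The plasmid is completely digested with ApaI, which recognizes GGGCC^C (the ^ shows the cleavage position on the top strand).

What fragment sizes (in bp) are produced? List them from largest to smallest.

ApaI sites (GGGCCC) start at positions 11, 20, 91, 118.
ApaI cuts after base 5 of each site (before the last base), so after positions 15, 24, 95, 122.
Circular molecule, 4 cuts → 4 fragments:
  16–24 → 9 bp
  25–95 → 71 bp
  96–122 → 27 bp
  123–168 then 1–15 → 46 + 15 = 61 bp
Sorted largest to smallest: 71, 61, 27, 9 bp.

71, 61, 27, 9 bp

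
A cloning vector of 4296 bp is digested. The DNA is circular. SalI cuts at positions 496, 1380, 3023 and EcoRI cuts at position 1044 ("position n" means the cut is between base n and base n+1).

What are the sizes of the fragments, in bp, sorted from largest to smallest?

1769, 1643, 548, 336 bp

Combined cut positions (sorted): 496, 1044, 1380, 3023.
Circular molecule, 4 cuts → 4 fragments:
  1044 − 496 = 548 bp
  1380 − 1044 = 336 bp
  3023 − 1380 = 1643 bp
  wrap: 4296 − 3023 + 496 = 1769 bp
Sorted largest to smallest: 1769, 1643, 548, 336 bp.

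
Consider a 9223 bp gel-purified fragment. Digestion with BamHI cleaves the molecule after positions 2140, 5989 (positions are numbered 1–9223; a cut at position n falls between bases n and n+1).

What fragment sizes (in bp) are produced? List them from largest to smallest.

Linear molecule, 2 cuts → 3 fragments:
  2140 − 0 = 2140 bp
  5989 − 2140 = 3849 bp
  9223 − 5989 = 3234 bp
Sorted largest to smallest: 3849, 3234, 2140 bp.

3849, 3234, 2140 bp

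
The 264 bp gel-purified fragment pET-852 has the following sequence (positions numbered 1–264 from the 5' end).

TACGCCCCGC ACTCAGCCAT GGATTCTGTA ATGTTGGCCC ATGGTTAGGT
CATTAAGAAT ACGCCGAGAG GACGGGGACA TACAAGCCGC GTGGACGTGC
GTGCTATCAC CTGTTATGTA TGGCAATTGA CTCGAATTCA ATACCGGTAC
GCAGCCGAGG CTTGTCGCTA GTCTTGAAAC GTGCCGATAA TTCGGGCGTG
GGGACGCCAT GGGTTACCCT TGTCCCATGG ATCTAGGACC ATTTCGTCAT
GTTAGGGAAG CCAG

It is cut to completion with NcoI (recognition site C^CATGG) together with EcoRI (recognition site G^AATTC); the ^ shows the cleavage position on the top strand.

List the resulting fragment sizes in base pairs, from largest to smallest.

NcoI sites (CCATGG) start at positions 17, 39, 207, 225.
NcoI cuts after the first base of each site, so after positions 17, 39, 207, 225.
The EcoRI site (GAATTC) starts at position 134.
EcoRI cuts after the first base of each site, so after position 134.
Combined cut positions: 17, 39, 134, 207, 225.
Linear molecule, 5 cuts → 6 fragments:
  1–17 → 17 bp
  18–39 → 22 bp
  40–134 → 95 bp
  135–207 → 73 bp
  208–225 → 18 bp
  226–264 → 39 bp
Sorted largest to smallest: 95, 73, 39, 22, 18, 17 bp.

95, 73, 39, 22, 18, 17 bp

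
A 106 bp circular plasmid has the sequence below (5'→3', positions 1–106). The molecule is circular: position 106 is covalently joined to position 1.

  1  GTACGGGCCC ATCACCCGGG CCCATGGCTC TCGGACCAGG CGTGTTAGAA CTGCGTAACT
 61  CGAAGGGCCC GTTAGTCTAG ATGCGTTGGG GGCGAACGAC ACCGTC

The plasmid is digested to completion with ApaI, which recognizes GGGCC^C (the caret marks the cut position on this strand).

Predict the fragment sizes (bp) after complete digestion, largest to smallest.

ApaI sites (GGGCCC) start at positions 5, 18, 65.
ApaI cuts after base 5 of each site (before the last base), so after positions 9, 22, 69.
Circular molecule, 3 cuts → 3 fragments:
  10–22 → 13 bp
  23–69 → 47 bp
  70–106 then 1–9 → 37 + 9 = 46 bp
Sorted largest to smallest: 47, 46, 13 bp.

47, 46, 13 bp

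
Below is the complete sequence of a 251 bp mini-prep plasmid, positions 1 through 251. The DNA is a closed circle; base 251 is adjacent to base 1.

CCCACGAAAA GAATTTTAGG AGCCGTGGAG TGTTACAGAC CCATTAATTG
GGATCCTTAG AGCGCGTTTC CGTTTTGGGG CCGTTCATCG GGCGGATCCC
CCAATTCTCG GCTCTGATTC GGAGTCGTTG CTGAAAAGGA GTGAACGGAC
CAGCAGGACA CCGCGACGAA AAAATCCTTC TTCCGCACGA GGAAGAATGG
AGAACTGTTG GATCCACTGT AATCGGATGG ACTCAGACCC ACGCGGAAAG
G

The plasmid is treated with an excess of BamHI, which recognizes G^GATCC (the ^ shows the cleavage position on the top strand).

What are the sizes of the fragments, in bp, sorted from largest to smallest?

116, 92, 43 bp

BamHI sites (GGATCC) start at positions 51, 94, 210.
BamHI cuts after the first base of each site, so after positions 51, 94, 210.
Circular molecule, 3 cuts → 3 fragments:
  52–94 → 43 bp
  95–210 → 116 bp
  211–251 then 1–51 → 41 + 51 = 92 bp
Sorted largest to smallest: 116, 92, 43 bp.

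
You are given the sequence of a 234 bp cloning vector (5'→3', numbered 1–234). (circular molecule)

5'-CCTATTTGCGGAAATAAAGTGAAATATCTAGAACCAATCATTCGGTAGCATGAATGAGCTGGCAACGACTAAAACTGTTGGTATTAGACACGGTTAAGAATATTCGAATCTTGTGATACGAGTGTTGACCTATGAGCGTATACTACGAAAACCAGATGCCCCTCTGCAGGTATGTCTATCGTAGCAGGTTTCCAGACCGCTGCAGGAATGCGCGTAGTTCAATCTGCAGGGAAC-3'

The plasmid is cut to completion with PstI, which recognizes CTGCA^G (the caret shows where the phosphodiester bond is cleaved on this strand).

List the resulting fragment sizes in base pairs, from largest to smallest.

174, 36, 24 bp

PstI sites (CTGCAG) start at positions 164, 200, 224.
PstI cuts after base 5 of each site (before the last base), so after positions 168, 204, 228.
Circular molecule, 3 cuts → 3 fragments:
  169–204 → 36 bp
  205–228 → 24 bp
  229–234 then 1–168 → 6 + 168 = 174 bp
Sorted largest to smallest: 174, 36, 24 bp.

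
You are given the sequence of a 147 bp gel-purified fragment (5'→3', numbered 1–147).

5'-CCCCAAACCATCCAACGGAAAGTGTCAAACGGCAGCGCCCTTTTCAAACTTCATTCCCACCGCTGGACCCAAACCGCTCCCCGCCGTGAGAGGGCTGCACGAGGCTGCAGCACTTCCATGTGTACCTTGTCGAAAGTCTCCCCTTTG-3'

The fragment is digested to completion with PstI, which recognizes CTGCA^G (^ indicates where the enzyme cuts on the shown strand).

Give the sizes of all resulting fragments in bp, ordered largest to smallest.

The PstI site (CTGCAG) starts at position 105.
PstI cuts after base 5 of each site (before the last base), so after position 109.
Linear molecule, 1 cut → 2 fragments:
  1–109 → 109 bp
  110–147 → 38 bp
Sorted largest to smallest: 109, 38 bp.

109, 38 bp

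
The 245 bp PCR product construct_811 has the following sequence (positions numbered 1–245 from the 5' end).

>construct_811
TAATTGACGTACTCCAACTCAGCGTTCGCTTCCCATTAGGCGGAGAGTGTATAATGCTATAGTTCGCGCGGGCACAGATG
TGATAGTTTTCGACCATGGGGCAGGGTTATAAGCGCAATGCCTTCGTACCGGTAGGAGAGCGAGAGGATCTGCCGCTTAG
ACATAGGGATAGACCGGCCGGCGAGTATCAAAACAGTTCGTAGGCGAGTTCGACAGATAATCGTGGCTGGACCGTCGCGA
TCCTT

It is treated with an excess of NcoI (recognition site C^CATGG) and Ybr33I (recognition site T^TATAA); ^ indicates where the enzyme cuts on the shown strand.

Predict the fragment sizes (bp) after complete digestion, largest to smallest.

The NcoI site (CCATGG) starts at position 94.
NcoI cuts after the first base of each site, so after position 94.
The Ybr33I site (TTATAA) starts at position 107.
Ybr33I cuts after the first base of each site, so after position 107.
Combined cut positions: 94, 107.
Linear molecule, 2 cuts → 3 fragments:
  1–94 → 94 bp
  95–107 → 13 bp
  108–245 → 138 bp
Sorted largest to smallest: 138, 94, 13 bp.

138, 94, 13 bp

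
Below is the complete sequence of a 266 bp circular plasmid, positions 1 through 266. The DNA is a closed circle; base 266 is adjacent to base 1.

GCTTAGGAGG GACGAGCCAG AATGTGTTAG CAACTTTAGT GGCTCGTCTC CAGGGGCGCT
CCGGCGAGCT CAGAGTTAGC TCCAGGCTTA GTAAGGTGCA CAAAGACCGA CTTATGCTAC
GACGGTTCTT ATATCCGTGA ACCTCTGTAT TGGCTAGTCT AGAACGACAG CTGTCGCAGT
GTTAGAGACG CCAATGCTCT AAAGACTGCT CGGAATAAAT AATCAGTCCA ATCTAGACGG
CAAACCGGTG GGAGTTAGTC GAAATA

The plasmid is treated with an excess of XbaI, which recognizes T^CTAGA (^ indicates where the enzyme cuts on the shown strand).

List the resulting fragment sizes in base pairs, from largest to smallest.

192, 74 bp

XbaI sites (TCTAGA) start at positions 158, 232.
XbaI cuts after the first base of each site, so after positions 158, 232.
Circular molecule, 2 cuts → 2 fragments:
  159–232 → 74 bp
  233–266 then 1–158 → 34 + 158 = 192 bp
Sorted largest to smallest: 192, 74 bp.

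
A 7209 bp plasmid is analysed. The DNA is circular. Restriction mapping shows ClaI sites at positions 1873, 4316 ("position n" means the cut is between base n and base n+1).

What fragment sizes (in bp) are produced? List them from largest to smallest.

Circular molecule, 2 cuts → 2 fragments:
  4316 − 1873 = 2443 bp
  wrap: 7209 − 4316 + 1873 = 4766 bp
Sorted largest to smallest: 4766, 2443 bp.

4766, 2443 bp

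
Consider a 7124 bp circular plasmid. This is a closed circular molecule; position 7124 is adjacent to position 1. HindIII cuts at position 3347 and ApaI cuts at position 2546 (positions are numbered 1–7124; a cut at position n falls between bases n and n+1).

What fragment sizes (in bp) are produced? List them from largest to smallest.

6323, 801 bp

Combined cut positions (sorted): 2546, 3347.
Circular molecule, 2 cuts → 2 fragments:
  3347 − 2546 = 801 bp
  wrap: 7124 − 3347 + 2546 = 6323 bp
Sorted largest to smallest: 6323, 801 bp.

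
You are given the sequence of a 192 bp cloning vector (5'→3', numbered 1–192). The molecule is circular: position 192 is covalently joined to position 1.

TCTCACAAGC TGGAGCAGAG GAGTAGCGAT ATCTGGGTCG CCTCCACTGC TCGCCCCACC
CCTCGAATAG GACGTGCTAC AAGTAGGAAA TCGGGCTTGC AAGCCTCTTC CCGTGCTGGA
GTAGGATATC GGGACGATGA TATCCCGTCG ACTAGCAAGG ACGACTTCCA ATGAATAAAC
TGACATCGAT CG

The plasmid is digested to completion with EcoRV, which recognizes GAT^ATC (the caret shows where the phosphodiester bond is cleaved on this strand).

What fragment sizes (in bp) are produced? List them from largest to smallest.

97, 81, 14 bp

EcoRV sites (GATATC) start at positions 28, 125, 139.
EcoRV cuts after base 3 of each site, so after positions 30, 127, 141.
Circular molecule, 3 cuts → 3 fragments:
  31–127 → 97 bp
  128–141 → 14 bp
  142–192 then 1–30 → 51 + 30 = 81 bp
Sorted largest to smallest: 97, 81, 14 bp.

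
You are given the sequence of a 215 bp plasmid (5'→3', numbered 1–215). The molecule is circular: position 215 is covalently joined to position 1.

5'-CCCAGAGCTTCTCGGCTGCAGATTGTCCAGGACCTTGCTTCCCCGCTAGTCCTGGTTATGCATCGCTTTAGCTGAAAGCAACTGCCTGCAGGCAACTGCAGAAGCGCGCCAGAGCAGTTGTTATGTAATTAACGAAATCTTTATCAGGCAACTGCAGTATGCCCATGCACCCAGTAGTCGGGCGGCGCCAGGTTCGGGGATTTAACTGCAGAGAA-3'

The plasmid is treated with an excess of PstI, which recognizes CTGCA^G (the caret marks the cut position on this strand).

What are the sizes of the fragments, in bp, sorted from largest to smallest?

70, 56, 54, 25, 10 bp

PstI sites (CTGCAG) start at positions 16, 86, 96, 152, 206.
PstI cuts after base 5 of each site (before the last base), so after positions 20, 90, 100, 156, 210.
Circular molecule, 5 cuts → 5 fragments:
  21–90 → 70 bp
  91–100 → 10 bp
  101–156 → 56 bp
  157–210 → 54 bp
  211–215 then 1–20 → 5 + 20 = 25 bp
Sorted largest to smallest: 70, 56, 54, 25, 10 bp.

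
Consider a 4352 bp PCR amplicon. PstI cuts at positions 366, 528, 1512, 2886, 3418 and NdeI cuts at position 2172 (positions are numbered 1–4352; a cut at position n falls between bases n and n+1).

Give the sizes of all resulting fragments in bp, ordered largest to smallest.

984, 934, 714, 660, 532, 366, 162 bp

Combined cut positions (sorted): 366, 528, 1512, 2172, 2886, 3418.
Linear molecule, 6 cuts → 7 fragments:
  366 − 0 = 366 bp
  528 − 366 = 162 bp
  1512 − 528 = 984 bp
  2172 − 1512 = 660 bp
  2886 − 2172 = 714 bp
  3418 − 2886 = 532 bp
  4352 − 3418 = 934 bp
Sorted largest to smallest: 984, 934, 714, 660, 532, 366, 162 bp.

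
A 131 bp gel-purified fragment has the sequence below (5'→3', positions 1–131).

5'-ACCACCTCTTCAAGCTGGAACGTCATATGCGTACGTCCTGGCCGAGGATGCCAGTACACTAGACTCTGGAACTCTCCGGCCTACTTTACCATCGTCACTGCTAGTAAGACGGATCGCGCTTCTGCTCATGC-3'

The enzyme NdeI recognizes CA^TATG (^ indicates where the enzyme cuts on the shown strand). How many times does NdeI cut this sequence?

CATATG occurs starting at position 24.
NdeI cuts at 1 site.

1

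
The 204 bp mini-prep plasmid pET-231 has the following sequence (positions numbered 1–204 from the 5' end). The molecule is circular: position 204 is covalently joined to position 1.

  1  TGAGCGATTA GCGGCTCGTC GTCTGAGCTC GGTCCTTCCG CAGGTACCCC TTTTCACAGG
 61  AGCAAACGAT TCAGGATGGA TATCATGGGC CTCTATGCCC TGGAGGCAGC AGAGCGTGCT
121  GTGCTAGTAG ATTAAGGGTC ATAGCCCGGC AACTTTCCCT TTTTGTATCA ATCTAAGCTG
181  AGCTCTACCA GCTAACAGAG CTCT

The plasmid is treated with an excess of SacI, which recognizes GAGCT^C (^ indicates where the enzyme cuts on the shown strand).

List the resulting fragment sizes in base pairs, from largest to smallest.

155, 31, 18 bp

SacI sites (GAGCTC) start at positions 25, 180, 198.
SacI cuts after base 5 of each site (before the last base), so after positions 29, 184, 202.
Circular molecule, 3 cuts → 3 fragments:
  30–184 → 155 bp
  185–202 → 18 bp
  203–204 then 1–29 → 2 + 29 = 31 bp
Sorted largest to smallest: 155, 31, 18 bp.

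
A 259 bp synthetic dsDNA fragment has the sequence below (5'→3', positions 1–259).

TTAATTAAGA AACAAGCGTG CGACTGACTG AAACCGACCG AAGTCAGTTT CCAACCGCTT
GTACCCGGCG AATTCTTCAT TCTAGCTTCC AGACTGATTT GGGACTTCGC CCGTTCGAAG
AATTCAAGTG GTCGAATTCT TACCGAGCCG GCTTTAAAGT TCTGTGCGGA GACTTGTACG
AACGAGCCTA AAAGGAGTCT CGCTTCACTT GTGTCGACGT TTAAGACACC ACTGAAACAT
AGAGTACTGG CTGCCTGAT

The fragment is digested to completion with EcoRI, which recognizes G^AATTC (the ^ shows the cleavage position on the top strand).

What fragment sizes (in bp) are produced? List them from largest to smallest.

125, 70, 50, 14 bp

EcoRI sites (GAATTC) start at positions 70, 120, 134.
EcoRI cuts after the first base of each site, so after positions 70, 120, 134.
Linear molecule, 3 cuts → 4 fragments:
  1–70 → 70 bp
  71–120 → 50 bp
  121–134 → 14 bp
  135–259 → 125 bp
Sorted largest to smallest: 125, 70, 50, 14 bp.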